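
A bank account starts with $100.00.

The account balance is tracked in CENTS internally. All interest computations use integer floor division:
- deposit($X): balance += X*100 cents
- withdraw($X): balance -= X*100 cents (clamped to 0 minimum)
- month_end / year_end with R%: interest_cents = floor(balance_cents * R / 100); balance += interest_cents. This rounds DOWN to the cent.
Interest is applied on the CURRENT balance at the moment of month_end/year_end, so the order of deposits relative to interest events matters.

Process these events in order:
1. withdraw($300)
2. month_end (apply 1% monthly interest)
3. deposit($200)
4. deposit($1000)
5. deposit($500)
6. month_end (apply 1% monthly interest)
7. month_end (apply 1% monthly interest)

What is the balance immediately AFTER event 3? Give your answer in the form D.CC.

Answer: 200.00

Derivation:
After 1 (withdraw($300)): balance=$0.00 total_interest=$0.00
After 2 (month_end (apply 1% monthly interest)): balance=$0.00 total_interest=$0.00
After 3 (deposit($200)): balance=$200.00 total_interest=$0.00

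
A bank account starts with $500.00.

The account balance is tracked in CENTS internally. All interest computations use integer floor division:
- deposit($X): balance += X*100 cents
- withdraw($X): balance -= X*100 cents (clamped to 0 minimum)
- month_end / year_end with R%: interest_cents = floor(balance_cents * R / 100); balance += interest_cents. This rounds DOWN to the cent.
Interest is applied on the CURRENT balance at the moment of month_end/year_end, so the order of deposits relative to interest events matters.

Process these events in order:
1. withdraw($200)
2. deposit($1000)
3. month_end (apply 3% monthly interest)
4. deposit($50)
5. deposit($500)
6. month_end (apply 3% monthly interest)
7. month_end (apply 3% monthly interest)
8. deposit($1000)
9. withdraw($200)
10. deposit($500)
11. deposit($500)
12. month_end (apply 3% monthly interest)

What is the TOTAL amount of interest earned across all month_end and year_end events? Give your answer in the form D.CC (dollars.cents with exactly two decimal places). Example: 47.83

Answer: 268.16

Derivation:
After 1 (withdraw($200)): balance=$300.00 total_interest=$0.00
After 2 (deposit($1000)): balance=$1300.00 total_interest=$0.00
After 3 (month_end (apply 3% monthly interest)): balance=$1339.00 total_interest=$39.00
After 4 (deposit($50)): balance=$1389.00 total_interest=$39.00
After 5 (deposit($500)): balance=$1889.00 total_interest=$39.00
After 6 (month_end (apply 3% monthly interest)): balance=$1945.67 total_interest=$95.67
After 7 (month_end (apply 3% monthly interest)): balance=$2004.04 total_interest=$154.04
After 8 (deposit($1000)): balance=$3004.04 total_interest=$154.04
After 9 (withdraw($200)): balance=$2804.04 total_interest=$154.04
After 10 (deposit($500)): balance=$3304.04 total_interest=$154.04
After 11 (deposit($500)): balance=$3804.04 total_interest=$154.04
After 12 (month_end (apply 3% monthly interest)): balance=$3918.16 total_interest=$268.16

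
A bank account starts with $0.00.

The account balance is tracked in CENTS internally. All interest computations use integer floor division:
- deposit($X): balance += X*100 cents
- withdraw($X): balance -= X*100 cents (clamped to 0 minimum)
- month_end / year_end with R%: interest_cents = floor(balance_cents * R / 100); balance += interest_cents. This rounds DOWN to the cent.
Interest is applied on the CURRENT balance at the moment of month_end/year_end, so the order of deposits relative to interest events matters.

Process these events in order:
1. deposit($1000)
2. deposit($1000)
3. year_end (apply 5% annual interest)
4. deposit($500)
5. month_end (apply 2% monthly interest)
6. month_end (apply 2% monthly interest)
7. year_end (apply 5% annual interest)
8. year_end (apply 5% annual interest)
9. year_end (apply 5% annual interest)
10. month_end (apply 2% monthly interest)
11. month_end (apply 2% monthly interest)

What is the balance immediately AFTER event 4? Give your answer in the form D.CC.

Answer: 2600.00

Derivation:
After 1 (deposit($1000)): balance=$1000.00 total_interest=$0.00
After 2 (deposit($1000)): balance=$2000.00 total_interest=$0.00
After 3 (year_end (apply 5% annual interest)): balance=$2100.00 total_interest=$100.00
After 4 (deposit($500)): balance=$2600.00 total_interest=$100.00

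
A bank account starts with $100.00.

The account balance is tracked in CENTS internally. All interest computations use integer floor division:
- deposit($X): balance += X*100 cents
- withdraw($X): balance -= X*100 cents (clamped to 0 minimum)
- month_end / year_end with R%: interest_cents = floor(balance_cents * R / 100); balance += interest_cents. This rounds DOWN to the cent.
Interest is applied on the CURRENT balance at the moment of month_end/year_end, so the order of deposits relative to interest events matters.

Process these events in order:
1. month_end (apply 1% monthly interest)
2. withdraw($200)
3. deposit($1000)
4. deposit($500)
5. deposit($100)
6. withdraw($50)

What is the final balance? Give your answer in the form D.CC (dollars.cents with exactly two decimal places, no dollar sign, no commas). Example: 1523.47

After 1 (month_end (apply 1% monthly interest)): balance=$101.00 total_interest=$1.00
After 2 (withdraw($200)): balance=$0.00 total_interest=$1.00
After 3 (deposit($1000)): balance=$1000.00 total_interest=$1.00
After 4 (deposit($500)): balance=$1500.00 total_interest=$1.00
After 5 (deposit($100)): balance=$1600.00 total_interest=$1.00
After 6 (withdraw($50)): balance=$1550.00 total_interest=$1.00

Answer: 1550.00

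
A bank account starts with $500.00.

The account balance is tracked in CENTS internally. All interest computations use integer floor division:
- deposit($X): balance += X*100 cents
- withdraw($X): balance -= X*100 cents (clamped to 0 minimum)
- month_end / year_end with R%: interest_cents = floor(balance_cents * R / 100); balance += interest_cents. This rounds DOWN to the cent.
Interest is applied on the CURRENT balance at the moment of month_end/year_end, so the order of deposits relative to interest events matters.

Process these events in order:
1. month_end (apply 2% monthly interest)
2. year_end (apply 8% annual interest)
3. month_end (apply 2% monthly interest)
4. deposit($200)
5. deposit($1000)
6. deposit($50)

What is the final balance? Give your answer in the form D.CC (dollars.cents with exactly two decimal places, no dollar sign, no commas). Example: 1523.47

Answer: 1811.81

Derivation:
After 1 (month_end (apply 2% monthly interest)): balance=$510.00 total_interest=$10.00
After 2 (year_end (apply 8% annual interest)): balance=$550.80 total_interest=$50.80
After 3 (month_end (apply 2% monthly interest)): balance=$561.81 total_interest=$61.81
After 4 (deposit($200)): balance=$761.81 total_interest=$61.81
After 5 (deposit($1000)): balance=$1761.81 total_interest=$61.81
After 6 (deposit($50)): balance=$1811.81 total_interest=$61.81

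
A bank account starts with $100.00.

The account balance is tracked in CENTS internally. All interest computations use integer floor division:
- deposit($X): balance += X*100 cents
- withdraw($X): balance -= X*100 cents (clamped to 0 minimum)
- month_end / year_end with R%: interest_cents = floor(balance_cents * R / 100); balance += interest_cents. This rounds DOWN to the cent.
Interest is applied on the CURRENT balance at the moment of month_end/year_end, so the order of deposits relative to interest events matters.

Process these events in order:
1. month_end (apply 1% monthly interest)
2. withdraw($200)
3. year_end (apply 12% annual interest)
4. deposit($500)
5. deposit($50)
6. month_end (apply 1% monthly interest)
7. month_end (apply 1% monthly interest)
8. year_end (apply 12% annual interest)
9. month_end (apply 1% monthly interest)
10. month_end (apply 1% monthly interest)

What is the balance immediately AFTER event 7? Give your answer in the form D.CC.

After 1 (month_end (apply 1% monthly interest)): balance=$101.00 total_interest=$1.00
After 2 (withdraw($200)): balance=$0.00 total_interest=$1.00
After 3 (year_end (apply 12% annual interest)): balance=$0.00 total_interest=$1.00
After 4 (deposit($500)): balance=$500.00 total_interest=$1.00
After 5 (deposit($50)): balance=$550.00 total_interest=$1.00
After 6 (month_end (apply 1% monthly interest)): balance=$555.50 total_interest=$6.50
After 7 (month_end (apply 1% monthly interest)): balance=$561.05 total_interest=$12.05

Answer: 561.05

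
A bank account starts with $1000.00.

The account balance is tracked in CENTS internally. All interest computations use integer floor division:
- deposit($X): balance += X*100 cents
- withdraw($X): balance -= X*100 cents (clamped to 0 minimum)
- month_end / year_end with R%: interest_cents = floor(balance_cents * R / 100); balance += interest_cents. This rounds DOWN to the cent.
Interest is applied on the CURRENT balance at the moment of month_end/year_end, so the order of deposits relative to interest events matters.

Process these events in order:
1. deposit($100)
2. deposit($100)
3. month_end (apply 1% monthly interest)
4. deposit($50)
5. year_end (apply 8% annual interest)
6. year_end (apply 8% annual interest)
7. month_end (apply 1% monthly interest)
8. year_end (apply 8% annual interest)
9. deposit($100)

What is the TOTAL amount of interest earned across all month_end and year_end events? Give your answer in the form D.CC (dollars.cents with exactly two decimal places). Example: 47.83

Answer: 355.63

Derivation:
After 1 (deposit($100)): balance=$1100.00 total_interest=$0.00
After 2 (deposit($100)): balance=$1200.00 total_interest=$0.00
After 3 (month_end (apply 1% monthly interest)): balance=$1212.00 total_interest=$12.00
After 4 (deposit($50)): balance=$1262.00 total_interest=$12.00
After 5 (year_end (apply 8% annual interest)): balance=$1362.96 total_interest=$112.96
After 6 (year_end (apply 8% annual interest)): balance=$1471.99 total_interest=$221.99
After 7 (month_end (apply 1% monthly interest)): balance=$1486.70 total_interest=$236.70
After 8 (year_end (apply 8% annual interest)): balance=$1605.63 total_interest=$355.63
After 9 (deposit($100)): balance=$1705.63 total_interest=$355.63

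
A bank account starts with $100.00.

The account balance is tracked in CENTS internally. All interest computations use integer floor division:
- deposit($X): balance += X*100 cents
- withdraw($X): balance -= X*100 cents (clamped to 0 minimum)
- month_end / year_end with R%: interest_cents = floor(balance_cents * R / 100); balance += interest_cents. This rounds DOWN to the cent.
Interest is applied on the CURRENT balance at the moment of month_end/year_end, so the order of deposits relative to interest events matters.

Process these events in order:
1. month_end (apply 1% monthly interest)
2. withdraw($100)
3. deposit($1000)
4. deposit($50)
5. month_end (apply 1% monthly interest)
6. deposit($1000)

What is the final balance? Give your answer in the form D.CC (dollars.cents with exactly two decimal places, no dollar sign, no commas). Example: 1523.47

After 1 (month_end (apply 1% monthly interest)): balance=$101.00 total_interest=$1.00
After 2 (withdraw($100)): balance=$1.00 total_interest=$1.00
After 3 (deposit($1000)): balance=$1001.00 total_interest=$1.00
After 4 (deposit($50)): balance=$1051.00 total_interest=$1.00
After 5 (month_end (apply 1% monthly interest)): balance=$1061.51 total_interest=$11.51
After 6 (deposit($1000)): balance=$2061.51 total_interest=$11.51

Answer: 2061.51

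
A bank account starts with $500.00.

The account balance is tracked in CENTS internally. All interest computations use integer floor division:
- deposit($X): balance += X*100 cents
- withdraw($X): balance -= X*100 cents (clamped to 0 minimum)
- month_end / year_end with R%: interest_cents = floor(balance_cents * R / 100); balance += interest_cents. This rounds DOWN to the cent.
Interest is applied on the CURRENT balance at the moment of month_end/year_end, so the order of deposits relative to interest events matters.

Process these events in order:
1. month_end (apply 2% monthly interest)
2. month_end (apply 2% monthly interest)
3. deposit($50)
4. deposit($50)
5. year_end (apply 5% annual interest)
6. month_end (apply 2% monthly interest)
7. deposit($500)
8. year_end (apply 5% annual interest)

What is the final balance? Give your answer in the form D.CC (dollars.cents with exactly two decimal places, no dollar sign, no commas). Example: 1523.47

Answer: 1222.44

Derivation:
After 1 (month_end (apply 2% monthly interest)): balance=$510.00 total_interest=$10.00
After 2 (month_end (apply 2% monthly interest)): balance=$520.20 total_interest=$20.20
After 3 (deposit($50)): balance=$570.20 total_interest=$20.20
After 4 (deposit($50)): balance=$620.20 total_interest=$20.20
After 5 (year_end (apply 5% annual interest)): balance=$651.21 total_interest=$51.21
After 6 (month_end (apply 2% monthly interest)): balance=$664.23 total_interest=$64.23
After 7 (deposit($500)): balance=$1164.23 total_interest=$64.23
After 8 (year_end (apply 5% annual interest)): balance=$1222.44 total_interest=$122.44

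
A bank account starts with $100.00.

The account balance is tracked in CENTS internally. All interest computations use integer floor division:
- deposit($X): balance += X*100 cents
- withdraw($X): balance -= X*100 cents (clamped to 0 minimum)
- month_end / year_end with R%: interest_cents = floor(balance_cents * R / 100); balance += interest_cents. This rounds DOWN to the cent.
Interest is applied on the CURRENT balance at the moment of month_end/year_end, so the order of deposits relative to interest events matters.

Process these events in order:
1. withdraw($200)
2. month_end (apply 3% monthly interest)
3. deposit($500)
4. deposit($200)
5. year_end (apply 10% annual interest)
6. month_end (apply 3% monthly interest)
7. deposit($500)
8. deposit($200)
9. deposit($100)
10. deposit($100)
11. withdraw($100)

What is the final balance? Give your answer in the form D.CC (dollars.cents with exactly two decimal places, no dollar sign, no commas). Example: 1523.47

After 1 (withdraw($200)): balance=$0.00 total_interest=$0.00
After 2 (month_end (apply 3% monthly interest)): balance=$0.00 total_interest=$0.00
After 3 (deposit($500)): balance=$500.00 total_interest=$0.00
After 4 (deposit($200)): balance=$700.00 total_interest=$0.00
After 5 (year_end (apply 10% annual interest)): balance=$770.00 total_interest=$70.00
After 6 (month_end (apply 3% monthly interest)): balance=$793.10 total_interest=$93.10
After 7 (deposit($500)): balance=$1293.10 total_interest=$93.10
After 8 (deposit($200)): balance=$1493.10 total_interest=$93.10
After 9 (deposit($100)): balance=$1593.10 total_interest=$93.10
After 10 (deposit($100)): balance=$1693.10 total_interest=$93.10
After 11 (withdraw($100)): balance=$1593.10 total_interest=$93.10

Answer: 1593.10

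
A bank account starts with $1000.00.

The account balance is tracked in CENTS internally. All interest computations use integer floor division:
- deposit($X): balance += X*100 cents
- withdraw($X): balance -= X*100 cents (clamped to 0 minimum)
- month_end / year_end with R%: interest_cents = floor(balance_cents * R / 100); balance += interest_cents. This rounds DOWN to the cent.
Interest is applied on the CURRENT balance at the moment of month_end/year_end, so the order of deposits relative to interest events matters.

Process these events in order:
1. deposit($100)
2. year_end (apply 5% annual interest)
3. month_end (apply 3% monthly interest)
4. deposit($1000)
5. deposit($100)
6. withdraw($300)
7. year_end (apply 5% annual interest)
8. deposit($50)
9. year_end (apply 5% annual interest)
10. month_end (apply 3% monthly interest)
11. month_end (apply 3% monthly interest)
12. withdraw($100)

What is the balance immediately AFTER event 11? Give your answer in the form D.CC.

Answer: 2382.86

Derivation:
After 1 (deposit($100)): balance=$1100.00 total_interest=$0.00
After 2 (year_end (apply 5% annual interest)): balance=$1155.00 total_interest=$55.00
After 3 (month_end (apply 3% monthly interest)): balance=$1189.65 total_interest=$89.65
After 4 (deposit($1000)): balance=$2189.65 total_interest=$89.65
After 5 (deposit($100)): balance=$2289.65 total_interest=$89.65
After 6 (withdraw($300)): balance=$1989.65 total_interest=$89.65
After 7 (year_end (apply 5% annual interest)): balance=$2089.13 total_interest=$189.13
After 8 (deposit($50)): balance=$2139.13 total_interest=$189.13
After 9 (year_end (apply 5% annual interest)): balance=$2246.08 total_interest=$296.08
After 10 (month_end (apply 3% monthly interest)): balance=$2313.46 total_interest=$363.46
After 11 (month_end (apply 3% monthly interest)): balance=$2382.86 total_interest=$432.86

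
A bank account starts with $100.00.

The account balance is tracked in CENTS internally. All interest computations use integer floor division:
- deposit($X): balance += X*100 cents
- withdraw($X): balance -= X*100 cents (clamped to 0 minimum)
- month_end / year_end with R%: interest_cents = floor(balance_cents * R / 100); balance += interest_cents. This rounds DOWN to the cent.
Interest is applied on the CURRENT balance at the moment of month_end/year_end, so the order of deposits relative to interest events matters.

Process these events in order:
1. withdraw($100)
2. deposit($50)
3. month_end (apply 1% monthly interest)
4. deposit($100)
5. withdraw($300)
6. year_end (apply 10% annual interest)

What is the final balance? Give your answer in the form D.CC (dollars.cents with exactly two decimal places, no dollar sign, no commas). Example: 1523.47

Answer: 0.00

Derivation:
After 1 (withdraw($100)): balance=$0.00 total_interest=$0.00
After 2 (deposit($50)): balance=$50.00 total_interest=$0.00
After 3 (month_end (apply 1% monthly interest)): balance=$50.50 total_interest=$0.50
After 4 (deposit($100)): balance=$150.50 total_interest=$0.50
After 5 (withdraw($300)): balance=$0.00 total_interest=$0.50
After 6 (year_end (apply 10% annual interest)): balance=$0.00 total_interest=$0.50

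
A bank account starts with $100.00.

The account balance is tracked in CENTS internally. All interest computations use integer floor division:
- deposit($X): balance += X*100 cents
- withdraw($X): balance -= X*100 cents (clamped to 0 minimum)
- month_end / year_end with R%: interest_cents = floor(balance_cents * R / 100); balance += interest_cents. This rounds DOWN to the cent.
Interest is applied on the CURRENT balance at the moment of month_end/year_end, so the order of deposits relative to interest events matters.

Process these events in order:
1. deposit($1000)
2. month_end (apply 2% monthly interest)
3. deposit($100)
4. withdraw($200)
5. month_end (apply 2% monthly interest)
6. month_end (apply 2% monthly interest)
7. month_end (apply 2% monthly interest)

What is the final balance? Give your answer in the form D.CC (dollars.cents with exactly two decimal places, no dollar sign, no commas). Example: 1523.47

After 1 (deposit($1000)): balance=$1100.00 total_interest=$0.00
After 2 (month_end (apply 2% monthly interest)): balance=$1122.00 total_interest=$22.00
After 3 (deposit($100)): balance=$1222.00 total_interest=$22.00
After 4 (withdraw($200)): balance=$1022.00 total_interest=$22.00
After 5 (month_end (apply 2% monthly interest)): balance=$1042.44 total_interest=$42.44
After 6 (month_end (apply 2% monthly interest)): balance=$1063.28 total_interest=$63.28
After 7 (month_end (apply 2% monthly interest)): balance=$1084.54 total_interest=$84.54

Answer: 1084.54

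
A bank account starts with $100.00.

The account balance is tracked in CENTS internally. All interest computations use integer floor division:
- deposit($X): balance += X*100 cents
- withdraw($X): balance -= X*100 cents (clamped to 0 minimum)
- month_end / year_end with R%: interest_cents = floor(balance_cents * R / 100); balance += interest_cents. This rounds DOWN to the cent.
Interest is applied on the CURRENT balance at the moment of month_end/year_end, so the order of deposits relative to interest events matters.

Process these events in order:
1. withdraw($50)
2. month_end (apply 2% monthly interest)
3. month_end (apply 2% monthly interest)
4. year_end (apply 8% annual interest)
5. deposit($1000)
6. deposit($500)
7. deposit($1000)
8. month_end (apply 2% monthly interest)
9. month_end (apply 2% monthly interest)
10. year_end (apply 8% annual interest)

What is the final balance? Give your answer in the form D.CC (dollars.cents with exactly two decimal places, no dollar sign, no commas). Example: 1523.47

Answer: 2872.19

Derivation:
After 1 (withdraw($50)): balance=$50.00 total_interest=$0.00
After 2 (month_end (apply 2% monthly interest)): balance=$51.00 total_interest=$1.00
After 3 (month_end (apply 2% monthly interest)): balance=$52.02 total_interest=$2.02
After 4 (year_end (apply 8% annual interest)): balance=$56.18 total_interest=$6.18
After 5 (deposit($1000)): balance=$1056.18 total_interest=$6.18
After 6 (deposit($500)): balance=$1556.18 total_interest=$6.18
After 7 (deposit($1000)): balance=$2556.18 total_interest=$6.18
After 8 (month_end (apply 2% monthly interest)): balance=$2607.30 total_interest=$57.30
After 9 (month_end (apply 2% monthly interest)): balance=$2659.44 total_interest=$109.44
After 10 (year_end (apply 8% annual interest)): balance=$2872.19 total_interest=$322.19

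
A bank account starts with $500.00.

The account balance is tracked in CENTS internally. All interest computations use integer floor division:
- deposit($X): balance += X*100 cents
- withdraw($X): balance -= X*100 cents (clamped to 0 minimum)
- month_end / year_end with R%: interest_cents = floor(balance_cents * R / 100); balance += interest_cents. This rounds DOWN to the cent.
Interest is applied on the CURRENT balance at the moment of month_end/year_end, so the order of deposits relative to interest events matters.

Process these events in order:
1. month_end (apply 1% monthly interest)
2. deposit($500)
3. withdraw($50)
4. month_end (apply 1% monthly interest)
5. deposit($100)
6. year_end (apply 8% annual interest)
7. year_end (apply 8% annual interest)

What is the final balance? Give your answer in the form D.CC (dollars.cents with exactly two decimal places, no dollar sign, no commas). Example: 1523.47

Answer: 1241.68

Derivation:
After 1 (month_end (apply 1% monthly interest)): balance=$505.00 total_interest=$5.00
After 2 (deposit($500)): balance=$1005.00 total_interest=$5.00
After 3 (withdraw($50)): balance=$955.00 total_interest=$5.00
After 4 (month_end (apply 1% monthly interest)): balance=$964.55 total_interest=$14.55
After 5 (deposit($100)): balance=$1064.55 total_interest=$14.55
After 6 (year_end (apply 8% annual interest)): balance=$1149.71 total_interest=$99.71
After 7 (year_end (apply 8% annual interest)): balance=$1241.68 total_interest=$191.68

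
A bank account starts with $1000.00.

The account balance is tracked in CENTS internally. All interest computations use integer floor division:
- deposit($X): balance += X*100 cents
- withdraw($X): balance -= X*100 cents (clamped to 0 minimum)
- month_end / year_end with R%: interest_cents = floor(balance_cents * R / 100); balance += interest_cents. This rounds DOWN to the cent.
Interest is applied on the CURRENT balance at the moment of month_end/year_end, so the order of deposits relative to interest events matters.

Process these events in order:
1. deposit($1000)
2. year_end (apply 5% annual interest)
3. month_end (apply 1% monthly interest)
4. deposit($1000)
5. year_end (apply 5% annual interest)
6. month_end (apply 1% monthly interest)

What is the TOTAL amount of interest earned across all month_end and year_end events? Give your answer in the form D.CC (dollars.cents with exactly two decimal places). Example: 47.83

After 1 (deposit($1000)): balance=$2000.00 total_interest=$0.00
After 2 (year_end (apply 5% annual interest)): balance=$2100.00 total_interest=$100.00
After 3 (month_end (apply 1% monthly interest)): balance=$2121.00 total_interest=$121.00
After 4 (deposit($1000)): balance=$3121.00 total_interest=$121.00
After 5 (year_end (apply 5% annual interest)): balance=$3277.05 total_interest=$277.05
After 6 (month_end (apply 1% monthly interest)): balance=$3309.82 total_interest=$309.82

Answer: 309.82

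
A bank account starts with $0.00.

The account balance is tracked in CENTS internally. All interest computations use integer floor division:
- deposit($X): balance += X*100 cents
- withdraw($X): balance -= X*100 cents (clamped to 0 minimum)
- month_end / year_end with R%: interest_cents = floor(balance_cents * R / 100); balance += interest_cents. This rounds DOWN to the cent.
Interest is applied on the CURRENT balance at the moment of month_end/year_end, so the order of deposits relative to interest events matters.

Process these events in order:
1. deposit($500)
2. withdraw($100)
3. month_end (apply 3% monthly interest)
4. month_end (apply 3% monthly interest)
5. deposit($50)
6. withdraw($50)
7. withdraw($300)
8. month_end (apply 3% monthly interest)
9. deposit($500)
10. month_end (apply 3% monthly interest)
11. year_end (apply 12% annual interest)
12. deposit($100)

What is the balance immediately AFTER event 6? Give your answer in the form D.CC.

After 1 (deposit($500)): balance=$500.00 total_interest=$0.00
After 2 (withdraw($100)): balance=$400.00 total_interest=$0.00
After 3 (month_end (apply 3% monthly interest)): balance=$412.00 total_interest=$12.00
After 4 (month_end (apply 3% monthly interest)): balance=$424.36 total_interest=$24.36
After 5 (deposit($50)): balance=$474.36 total_interest=$24.36
After 6 (withdraw($50)): balance=$424.36 total_interest=$24.36

Answer: 424.36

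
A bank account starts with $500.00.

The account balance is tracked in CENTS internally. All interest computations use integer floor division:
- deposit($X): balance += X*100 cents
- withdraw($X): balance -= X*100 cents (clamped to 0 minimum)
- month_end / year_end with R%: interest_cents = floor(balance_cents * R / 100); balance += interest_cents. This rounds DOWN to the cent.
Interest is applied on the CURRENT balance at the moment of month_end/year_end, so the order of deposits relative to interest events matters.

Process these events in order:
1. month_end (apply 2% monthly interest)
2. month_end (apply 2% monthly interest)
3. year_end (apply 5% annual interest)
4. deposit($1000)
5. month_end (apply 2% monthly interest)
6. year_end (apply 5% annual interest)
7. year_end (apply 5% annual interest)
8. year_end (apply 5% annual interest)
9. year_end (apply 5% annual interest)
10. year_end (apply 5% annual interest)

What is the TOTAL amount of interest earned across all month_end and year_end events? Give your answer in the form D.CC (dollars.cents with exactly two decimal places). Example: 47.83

After 1 (month_end (apply 2% monthly interest)): balance=$510.00 total_interest=$10.00
After 2 (month_end (apply 2% monthly interest)): balance=$520.20 total_interest=$20.20
After 3 (year_end (apply 5% annual interest)): balance=$546.21 total_interest=$46.21
After 4 (deposit($1000)): balance=$1546.21 total_interest=$46.21
After 5 (month_end (apply 2% monthly interest)): balance=$1577.13 total_interest=$77.13
After 6 (year_end (apply 5% annual interest)): balance=$1655.98 total_interest=$155.98
After 7 (year_end (apply 5% annual interest)): balance=$1738.77 total_interest=$238.77
After 8 (year_end (apply 5% annual interest)): balance=$1825.70 total_interest=$325.70
After 9 (year_end (apply 5% annual interest)): balance=$1916.98 total_interest=$416.98
After 10 (year_end (apply 5% annual interest)): balance=$2012.82 total_interest=$512.82

Answer: 512.82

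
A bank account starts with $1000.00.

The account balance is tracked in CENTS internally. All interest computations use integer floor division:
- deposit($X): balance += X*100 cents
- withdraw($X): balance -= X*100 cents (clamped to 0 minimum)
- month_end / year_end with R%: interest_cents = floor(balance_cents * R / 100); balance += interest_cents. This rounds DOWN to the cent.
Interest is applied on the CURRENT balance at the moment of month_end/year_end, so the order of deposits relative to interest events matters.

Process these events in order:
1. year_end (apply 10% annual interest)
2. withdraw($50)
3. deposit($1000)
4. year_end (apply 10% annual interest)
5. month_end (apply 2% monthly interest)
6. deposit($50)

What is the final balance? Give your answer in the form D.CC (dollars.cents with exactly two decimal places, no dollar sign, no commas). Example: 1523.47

Answer: 2350.10

Derivation:
After 1 (year_end (apply 10% annual interest)): balance=$1100.00 total_interest=$100.00
After 2 (withdraw($50)): balance=$1050.00 total_interest=$100.00
After 3 (deposit($1000)): balance=$2050.00 total_interest=$100.00
After 4 (year_end (apply 10% annual interest)): balance=$2255.00 total_interest=$305.00
After 5 (month_end (apply 2% monthly interest)): balance=$2300.10 total_interest=$350.10
After 6 (deposit($50)): balance=$2350.10 total_interest=$350.10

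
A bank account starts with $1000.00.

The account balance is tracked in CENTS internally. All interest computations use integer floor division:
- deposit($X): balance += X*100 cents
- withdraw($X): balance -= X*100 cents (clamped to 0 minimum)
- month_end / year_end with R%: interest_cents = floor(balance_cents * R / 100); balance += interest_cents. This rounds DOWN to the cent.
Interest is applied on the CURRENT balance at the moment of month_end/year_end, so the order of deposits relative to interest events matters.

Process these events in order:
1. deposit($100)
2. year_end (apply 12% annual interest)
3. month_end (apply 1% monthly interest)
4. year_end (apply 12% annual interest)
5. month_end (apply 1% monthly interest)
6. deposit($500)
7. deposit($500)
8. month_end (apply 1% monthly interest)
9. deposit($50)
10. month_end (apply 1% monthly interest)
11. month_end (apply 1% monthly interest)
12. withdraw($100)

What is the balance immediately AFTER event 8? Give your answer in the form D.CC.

Answer: 2431.63

Derivation:
After 1 (deposit($100)): balance=$1100.00 total_interest=$0.00
After 2 (year_end (apply 12% annual interest)): balance=$1232.00 total_interest=$132.00
After 3 (month_end (apply 1% monthly interest)): balance=$1244.32 total_interest=$144.32
After 4 (year_end (apply 12% annual interest)): balance=$1393.63 total_interest=$293.63
After 5 (month_end (apply 1% monthly interest)): balance=$1407.56 total_interest=$307.56
After 6 (deposit($500)): balance=$1907.56 total_interest=$307.56
After 7 (deposit($500)): balance=$2407.56 total_interest=$307.56
After 8 (month_end (apply 1% monthly interest)): balance=$2431.63 total_interest=$331.63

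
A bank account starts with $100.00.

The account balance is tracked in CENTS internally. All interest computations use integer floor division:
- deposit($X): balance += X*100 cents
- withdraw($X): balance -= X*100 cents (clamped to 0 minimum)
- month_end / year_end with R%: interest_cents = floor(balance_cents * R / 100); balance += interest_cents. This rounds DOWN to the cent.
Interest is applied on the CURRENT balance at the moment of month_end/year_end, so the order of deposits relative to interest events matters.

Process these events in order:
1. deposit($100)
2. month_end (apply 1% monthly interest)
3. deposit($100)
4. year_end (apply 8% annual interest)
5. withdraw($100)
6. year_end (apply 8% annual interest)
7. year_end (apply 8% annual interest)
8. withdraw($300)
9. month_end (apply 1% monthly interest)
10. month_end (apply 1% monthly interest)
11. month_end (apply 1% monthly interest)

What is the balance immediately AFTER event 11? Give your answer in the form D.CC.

After 1 (deposit($100)): balance=$200.00 total_interest=$0.00
After 2 (month_end (apply 1% monthly interest)): balance=$202.00 total_interest=$2.00
After 3 (deposit($100)): balance=$302.00 total_interest=$2.00
After 4 (year_end (apply 8% annual interest)): balance=$326.16 total_interest=$26.16
After 5 (withdraw($100)): balance=$226.16 total_interest=$26.16
After 6 (year_end (apply 8% annual interest)): balance=$244.25 total_interest=$44.25
After 7 (year_end (apply 8% annual interest)): balance=$263.79 total_interest=$63.79
After 8 (withdraw($300)): balance=$0.00 total_interest=$63.79
After 9 (month_end (apply 1% monthly interest)): balance=$0.00 total_interest=$63.79
After 10 (month_end (apply 1% monthly interest)): balance=$0.00 total_interest=$63.79
After 11 (month_end (apply 1% monthly interest)): balance=$0.00 total_interest=$63.79

Answer: 0.00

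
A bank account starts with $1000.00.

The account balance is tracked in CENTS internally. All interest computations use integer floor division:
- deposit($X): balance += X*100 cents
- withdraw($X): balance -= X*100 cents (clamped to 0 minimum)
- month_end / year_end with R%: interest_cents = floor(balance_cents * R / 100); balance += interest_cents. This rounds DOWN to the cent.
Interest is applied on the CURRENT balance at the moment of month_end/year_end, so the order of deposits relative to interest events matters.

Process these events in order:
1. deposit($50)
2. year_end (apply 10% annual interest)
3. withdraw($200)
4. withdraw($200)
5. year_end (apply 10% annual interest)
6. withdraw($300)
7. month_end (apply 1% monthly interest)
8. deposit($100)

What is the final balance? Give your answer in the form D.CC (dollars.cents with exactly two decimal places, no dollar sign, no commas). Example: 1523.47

Answer: 635.80

Derivation:
After 1 (deposit($50)): balance=$1050.00 total_interest=$0.00
After 2 (year_end (apply 10% annual interest)): balance=$1155.00 total_interest=$105.00
After 3 (withdraw($200)): balance=$955.00 total_interest=$105.00
After 4 (withdraw($200)): balance=$755.00 total_interest=$105.00
After 5 (year_end (apply 10% annual interest)): balance=$830.50 total_interest=$180.50
After 6 (withdraw($300)): balance=$530.50 total_interest=$180.50
After 7 (month_end (apply 1% monthly interest)): balance=$535.80 total_interest=$185.80
After 8 (deposit($100)): balance=$635.80 total_interest=$185.80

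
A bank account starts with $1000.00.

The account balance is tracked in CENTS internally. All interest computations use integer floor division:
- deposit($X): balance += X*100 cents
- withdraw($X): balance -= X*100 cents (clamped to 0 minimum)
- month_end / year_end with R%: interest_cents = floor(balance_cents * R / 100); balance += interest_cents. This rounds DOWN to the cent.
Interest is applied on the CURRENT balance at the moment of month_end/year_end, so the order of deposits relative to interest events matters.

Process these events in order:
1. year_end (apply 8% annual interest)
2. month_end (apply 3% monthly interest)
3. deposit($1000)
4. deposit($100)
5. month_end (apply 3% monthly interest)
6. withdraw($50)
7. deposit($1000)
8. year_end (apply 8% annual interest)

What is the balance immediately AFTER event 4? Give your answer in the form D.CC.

Answer: 2212.40

Derivation:
After 1 (year_end (apply 8% annual interest)): balance=$1080.00 total_interest=$80.00
After 2 (month_end (apply 3% monthly interest)): balance=$1112.40 total_interest=$112.40
After 3 (deposit($1000)): balance=$2112.40 total_interest=$112.40
After 4 (deposit($100)): balance=$2212.40 total_interest=$112.40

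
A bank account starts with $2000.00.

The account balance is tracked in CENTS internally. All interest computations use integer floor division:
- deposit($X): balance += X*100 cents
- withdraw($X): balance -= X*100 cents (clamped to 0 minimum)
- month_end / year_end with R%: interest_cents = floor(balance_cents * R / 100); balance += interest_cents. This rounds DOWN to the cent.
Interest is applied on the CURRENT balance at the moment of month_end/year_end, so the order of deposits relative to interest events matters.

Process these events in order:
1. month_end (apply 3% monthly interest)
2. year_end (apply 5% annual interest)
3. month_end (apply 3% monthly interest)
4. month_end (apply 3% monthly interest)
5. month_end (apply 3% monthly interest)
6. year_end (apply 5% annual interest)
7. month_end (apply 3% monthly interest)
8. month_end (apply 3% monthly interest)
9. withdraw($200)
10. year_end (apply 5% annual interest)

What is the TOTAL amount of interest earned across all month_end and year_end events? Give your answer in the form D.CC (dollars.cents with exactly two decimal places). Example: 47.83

After 1 (month_end (apply 3% monthly interest)): balance=$2060.00 total_interest=$60.00
After 2 (year_end (apply 5% annual interest)): balance=$2163.00 total_interest=$163.00
After 3 (month_end (apply 3% monthly interest)): balance=$2227.89 total_interest=$227.89
After 4 (month_end (apply 3% monthly interest)): balance=$2294.72 total_interest=$294.72
After 5 (month_end (apply 3% monthly interest)): balance=$2363.56 total_interest=$363.56
After 6 (year_end (apply 5% annual interest)): balance=$2481.73 total_interest=$481.73
After 7 (month_end (apply 3% monthly interest)): balance=$2556.18 total_interest=$556.18
After 8 (month_end (apply 3% monthly interest)): balance=$2632.86 total_interest=$632.86
After 9 (withdraw($200)): balance=$2432.86 total_interest=$632.86
After 10 (year_end (apply 5% annual interest)): balance=$2554.50 total_interest=$754.50

Answer: 754.50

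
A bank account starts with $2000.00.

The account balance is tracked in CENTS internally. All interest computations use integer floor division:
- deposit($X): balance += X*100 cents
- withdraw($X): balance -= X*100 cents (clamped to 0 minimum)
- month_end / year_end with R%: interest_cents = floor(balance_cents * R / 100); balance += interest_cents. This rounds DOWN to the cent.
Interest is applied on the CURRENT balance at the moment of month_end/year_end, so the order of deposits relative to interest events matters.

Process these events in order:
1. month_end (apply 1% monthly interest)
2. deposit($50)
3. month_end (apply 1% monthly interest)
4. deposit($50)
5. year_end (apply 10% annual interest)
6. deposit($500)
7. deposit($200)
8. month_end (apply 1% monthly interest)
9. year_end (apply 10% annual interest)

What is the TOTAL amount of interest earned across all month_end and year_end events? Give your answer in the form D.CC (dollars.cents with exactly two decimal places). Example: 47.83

After 1 (month_end (apply 1% monthly interest)): balance=$2020.00 total_interest=$20.00
After 2 (deposit($50)): balance=$2070.00 total_interest=$20.00
After 3 (month_end (apply 1% monthly interest)): balance=$2090.70 total_interest=$40.70
After 4 (deposit($50)): balance=$2140.70 total_interest=$40.70
After 5 (year_end (apply 10% annual interest)): balance=$2354.77 total_interest=$254.77
After 6 (deposit($500)): balance=$2854.77 total_interest=$254.77
After 7 (deposit($200)): balance=$3054.77 total_interest=$254.77
After 8 (month_end (apply 1% monthly interest)): balance=$3085.31 total_interest=$285.31
After 9 (year_end (apply 10% annual interest)): balance=$3393.84 total_interest=$593.84

Answer: 593.84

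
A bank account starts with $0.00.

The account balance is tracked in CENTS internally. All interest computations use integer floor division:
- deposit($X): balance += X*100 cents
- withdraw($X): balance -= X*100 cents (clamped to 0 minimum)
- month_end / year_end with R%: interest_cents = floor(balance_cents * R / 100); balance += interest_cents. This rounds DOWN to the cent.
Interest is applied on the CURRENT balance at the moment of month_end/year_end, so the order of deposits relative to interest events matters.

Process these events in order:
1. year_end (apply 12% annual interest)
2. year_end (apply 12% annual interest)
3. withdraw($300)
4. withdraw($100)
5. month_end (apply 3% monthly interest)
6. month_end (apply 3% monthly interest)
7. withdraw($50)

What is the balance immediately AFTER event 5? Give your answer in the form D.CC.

Answer: 0.00

Derivation:
After 1 (year_end (apply 12% annual interest)): balance=$0.00 total_interest=$0.00
After 2 (year_end (apply 12% annual interest)): balance=$0.00 total_interest=$0.00
After 3 (withdraw($300)): balance=$0.00 total_interest=$0.00
After 4 (withdraw($100)): balance=$0.00 total_interest=$0.00
After 5 (month_end (apply 3% monthly interest)): balance=$0.00 total_interest=$0.00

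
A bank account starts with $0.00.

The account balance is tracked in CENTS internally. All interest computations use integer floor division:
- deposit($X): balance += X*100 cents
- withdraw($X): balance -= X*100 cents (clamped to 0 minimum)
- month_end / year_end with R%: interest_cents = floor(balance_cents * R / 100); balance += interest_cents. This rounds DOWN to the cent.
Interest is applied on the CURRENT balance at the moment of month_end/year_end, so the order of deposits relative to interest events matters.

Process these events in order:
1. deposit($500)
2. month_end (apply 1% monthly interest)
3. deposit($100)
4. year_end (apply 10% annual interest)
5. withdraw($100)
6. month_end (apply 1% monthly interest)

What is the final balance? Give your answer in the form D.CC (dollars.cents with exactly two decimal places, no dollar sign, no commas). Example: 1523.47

After 1 (deposit($500)): balance=$500.00 total_interest=$0.00
After 2 (month_end (apply 1% monthly interest)): balance=$505.00 total_interest=$5.00
After 3 (deposit($100)): balance=$605.00 total_interest=$5.00
After 4 (year_end (apply 10% annual interest)): balance=$665.50 total_interest=$65.50
After 5 (withdraw($100)): balance=$565.50 total_interest=$65.50
After 6 (month_end (apply 1% monthly interest)): balance=$571.15 total_interest=$71.15

Answer: 571.15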